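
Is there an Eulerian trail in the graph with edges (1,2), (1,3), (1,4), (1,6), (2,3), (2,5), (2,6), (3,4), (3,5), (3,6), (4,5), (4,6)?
Yes (the graph is connected and exactly 2 vertices have odd degree: {3, 5}; any Eulerian path must start and end at those)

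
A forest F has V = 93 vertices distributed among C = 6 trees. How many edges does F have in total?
87 (Each of the 6 component trees on V_i vertices has V_i - 1 edges; summing gives V - C = 93 - 6 = 87)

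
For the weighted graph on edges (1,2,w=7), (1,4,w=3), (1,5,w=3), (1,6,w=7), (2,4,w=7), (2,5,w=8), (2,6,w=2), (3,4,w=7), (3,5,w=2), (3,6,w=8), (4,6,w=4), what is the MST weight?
14 (MST edges: (1,4,w=3), (1,5,w=3), (2,6,w=2), (3,5,w=2), (4,6,w=4); sum of weights 3 + 3 + 2 + 2 + 4 = 14)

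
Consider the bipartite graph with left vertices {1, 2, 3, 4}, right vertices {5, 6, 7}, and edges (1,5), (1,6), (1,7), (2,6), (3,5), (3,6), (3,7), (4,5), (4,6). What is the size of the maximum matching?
3 (matching: (1,7), (2,6), (3,5); upper bound min(|L|,|R|) = min(4,3) = 3)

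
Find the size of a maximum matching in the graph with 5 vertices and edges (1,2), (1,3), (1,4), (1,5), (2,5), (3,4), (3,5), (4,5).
2 (matching: (1,4), (3,5); upper bound floor(n/2) = floor(5/2) = 2)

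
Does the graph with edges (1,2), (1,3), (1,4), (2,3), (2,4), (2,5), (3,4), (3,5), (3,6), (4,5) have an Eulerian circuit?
No (4 vertices have odd degree: {1, 3, 5, 6}; Eulerian circuit requires 0)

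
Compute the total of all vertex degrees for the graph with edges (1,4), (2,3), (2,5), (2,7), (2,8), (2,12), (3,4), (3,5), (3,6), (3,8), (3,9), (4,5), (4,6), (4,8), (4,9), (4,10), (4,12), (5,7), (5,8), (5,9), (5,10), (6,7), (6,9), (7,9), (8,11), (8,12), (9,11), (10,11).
56 (handshake: sum of degrees = 2|E| = 2 x 28 = 56)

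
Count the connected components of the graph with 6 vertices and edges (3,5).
5 (components: {1}, {2}, {3, 5}, {4}, {6})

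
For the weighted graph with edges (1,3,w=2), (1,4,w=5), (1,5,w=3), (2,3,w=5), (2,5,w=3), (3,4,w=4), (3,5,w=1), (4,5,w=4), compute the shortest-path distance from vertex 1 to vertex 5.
3 (path: 1 -> 5; weights 3 = 3)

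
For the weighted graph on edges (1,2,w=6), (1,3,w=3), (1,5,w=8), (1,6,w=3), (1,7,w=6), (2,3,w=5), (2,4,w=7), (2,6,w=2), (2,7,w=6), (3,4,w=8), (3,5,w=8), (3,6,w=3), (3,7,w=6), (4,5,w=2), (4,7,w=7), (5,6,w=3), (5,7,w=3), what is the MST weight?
16 (MST edges: (1,3,w=3), (1,6,w=3), (2,6,w=2), (4,5,w=2), (5,6,w=3), (5,7,w=3); sum of weights 3 + 3 + 2 + 2 + 3 + 3 = 16)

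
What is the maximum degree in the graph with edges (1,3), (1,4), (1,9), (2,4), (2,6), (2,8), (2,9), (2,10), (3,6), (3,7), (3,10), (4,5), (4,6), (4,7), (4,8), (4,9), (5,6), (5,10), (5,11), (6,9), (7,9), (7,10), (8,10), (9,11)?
7 (attained at vertex 4)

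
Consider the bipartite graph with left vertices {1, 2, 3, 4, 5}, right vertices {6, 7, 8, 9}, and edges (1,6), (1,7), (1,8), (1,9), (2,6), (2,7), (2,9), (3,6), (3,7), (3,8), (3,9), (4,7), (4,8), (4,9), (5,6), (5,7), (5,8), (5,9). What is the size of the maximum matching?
4 (matching: (1,9), (2,7), (3,8), (5,6); upper bound min(|L|,|R|) = min(5,4) = 4)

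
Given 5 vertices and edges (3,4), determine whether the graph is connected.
No, it has 4 components: {1}, {2}, {3, 4}, {5}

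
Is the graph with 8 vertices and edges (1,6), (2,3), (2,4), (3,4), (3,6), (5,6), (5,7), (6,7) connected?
No, it has 2 components: {1, 2, 3, 4, 5, 6, 7}, {8}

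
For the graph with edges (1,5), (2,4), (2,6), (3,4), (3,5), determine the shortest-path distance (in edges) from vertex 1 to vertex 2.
4 (path: 1 -> 5 -> 3 -> 4 -> 2, 4 edges)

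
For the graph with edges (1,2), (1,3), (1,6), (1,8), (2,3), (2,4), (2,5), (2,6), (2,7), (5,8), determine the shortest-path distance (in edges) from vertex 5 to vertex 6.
2 (path: 5 -> 2 -> 6, 2 edges)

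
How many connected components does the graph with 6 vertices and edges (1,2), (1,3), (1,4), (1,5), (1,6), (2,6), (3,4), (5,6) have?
1 (components: {1, 2, 3, 4, 5, 6})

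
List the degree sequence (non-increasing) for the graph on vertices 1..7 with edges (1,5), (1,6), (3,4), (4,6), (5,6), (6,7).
[4, 2, 2, 2, 1, 1, 0] (degrees: deg(1)=2, deg(2)=0, deg(3)=1, deg(4)=2, deg(5)=2, deg(6)=4, deg(7)=1)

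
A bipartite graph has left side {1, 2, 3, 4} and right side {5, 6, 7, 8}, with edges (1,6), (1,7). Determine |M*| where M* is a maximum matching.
1 (matching: (1,7); upper bound min(|L|,|R|) = min(4,4) = 4)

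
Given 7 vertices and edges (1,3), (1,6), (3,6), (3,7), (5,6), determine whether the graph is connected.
No, it has 3 components: {1, 3, 5, 6, 7}, {2}, {4}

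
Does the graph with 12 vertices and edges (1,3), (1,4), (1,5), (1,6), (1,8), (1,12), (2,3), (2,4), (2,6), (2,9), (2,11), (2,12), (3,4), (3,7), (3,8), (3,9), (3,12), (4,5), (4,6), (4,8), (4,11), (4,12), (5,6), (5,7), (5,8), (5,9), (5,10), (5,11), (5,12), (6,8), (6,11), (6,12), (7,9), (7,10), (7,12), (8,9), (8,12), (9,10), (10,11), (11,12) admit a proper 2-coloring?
No (odd cycle of length 3: 8 -> 1 -> 4 -> 8)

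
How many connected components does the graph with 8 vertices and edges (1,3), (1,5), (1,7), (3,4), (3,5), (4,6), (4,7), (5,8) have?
2 (components: {1, 3, 4, 5, 6, 7, 8}, {2})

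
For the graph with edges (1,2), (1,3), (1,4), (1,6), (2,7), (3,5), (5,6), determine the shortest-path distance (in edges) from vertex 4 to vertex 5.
3 (path: 4 -> 1 -> 6 -> 5, 3 edges)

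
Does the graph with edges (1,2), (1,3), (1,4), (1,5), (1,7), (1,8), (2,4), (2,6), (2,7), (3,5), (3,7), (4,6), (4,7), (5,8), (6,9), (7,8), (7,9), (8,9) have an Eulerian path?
No (4 vertices have odd degree: {3, 5, 6, 9}; Eulerian path requires 0 or 2)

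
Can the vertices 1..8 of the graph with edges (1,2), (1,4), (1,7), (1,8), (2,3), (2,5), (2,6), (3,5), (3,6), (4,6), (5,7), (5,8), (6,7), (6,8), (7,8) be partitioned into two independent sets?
No (odd cycle of length 3: 7 -> 1 -> 8 -> 7)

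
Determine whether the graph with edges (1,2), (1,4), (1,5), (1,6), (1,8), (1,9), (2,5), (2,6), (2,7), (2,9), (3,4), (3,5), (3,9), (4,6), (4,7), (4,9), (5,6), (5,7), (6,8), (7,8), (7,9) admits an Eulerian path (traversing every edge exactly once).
No (8 vertices have odd degree: {2, 3, 4, 5, 6, 7, 8, 9}; Eulerian path requires 0 or 2)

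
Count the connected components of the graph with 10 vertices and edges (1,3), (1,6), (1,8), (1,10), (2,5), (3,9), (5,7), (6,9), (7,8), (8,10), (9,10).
2 (components: {1, 2, 3, 5, 6, 7, 8, 9, 10}, {4})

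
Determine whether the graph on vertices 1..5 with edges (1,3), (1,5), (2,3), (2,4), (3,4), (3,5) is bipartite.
No (odd cycle of length 3: 3 -> 1 -> 5 -> 3)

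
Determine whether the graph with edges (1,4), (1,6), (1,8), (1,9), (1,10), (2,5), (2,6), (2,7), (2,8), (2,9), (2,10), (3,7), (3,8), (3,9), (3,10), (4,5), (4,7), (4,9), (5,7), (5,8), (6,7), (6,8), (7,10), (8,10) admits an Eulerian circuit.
No (2 vertices have odd degree: {1, 10}; Eulerian circuit requires 0)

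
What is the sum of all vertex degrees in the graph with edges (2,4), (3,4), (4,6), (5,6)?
8 (handshake: sum of degrees = 2|E| = 2 x 4 = 8)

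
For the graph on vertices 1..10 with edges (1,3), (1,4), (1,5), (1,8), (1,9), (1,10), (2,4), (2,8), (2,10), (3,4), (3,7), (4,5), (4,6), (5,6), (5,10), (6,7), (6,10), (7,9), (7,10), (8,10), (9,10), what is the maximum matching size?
5 (matching: (1,9), (2,8), (3,7), (4,6), (5,10); upper bound floor(n/2) = floor(10/2) = 5)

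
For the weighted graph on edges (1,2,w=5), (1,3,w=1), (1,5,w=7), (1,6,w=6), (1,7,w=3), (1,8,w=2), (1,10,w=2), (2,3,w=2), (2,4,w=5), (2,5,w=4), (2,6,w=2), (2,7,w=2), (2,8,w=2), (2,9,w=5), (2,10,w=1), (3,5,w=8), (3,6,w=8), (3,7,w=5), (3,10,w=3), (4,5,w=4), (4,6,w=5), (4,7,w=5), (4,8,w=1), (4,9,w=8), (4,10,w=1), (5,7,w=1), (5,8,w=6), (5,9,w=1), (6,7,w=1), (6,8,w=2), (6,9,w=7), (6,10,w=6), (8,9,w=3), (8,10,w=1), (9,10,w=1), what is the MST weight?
10 (MST edges: (1,3,w=1), (1,8,w=2), (2,10,w=1), (4,8,w=1), (4,10,w=1), (5,7,w=1), (5,9,w=1), (6,7,w=1), (9,10,w=1); sum of weights 1 + 2 + 1 + 1 + 1 + 1 + 1 + 1 + 1 = 10)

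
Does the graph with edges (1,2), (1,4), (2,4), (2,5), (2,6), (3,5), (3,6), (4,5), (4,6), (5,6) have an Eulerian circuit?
Yes (the graph is connected and all 6 vertices have even degree)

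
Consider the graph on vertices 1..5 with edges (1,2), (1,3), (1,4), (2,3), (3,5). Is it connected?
Yes (BFS from 1 visits [1, 2, 3, 4, 5] — all 5 vertices reached)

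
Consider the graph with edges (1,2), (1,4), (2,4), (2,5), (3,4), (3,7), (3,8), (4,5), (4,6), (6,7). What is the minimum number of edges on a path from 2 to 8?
3 (path: 2 -> 4 -> 3 -> 8, 3 edges)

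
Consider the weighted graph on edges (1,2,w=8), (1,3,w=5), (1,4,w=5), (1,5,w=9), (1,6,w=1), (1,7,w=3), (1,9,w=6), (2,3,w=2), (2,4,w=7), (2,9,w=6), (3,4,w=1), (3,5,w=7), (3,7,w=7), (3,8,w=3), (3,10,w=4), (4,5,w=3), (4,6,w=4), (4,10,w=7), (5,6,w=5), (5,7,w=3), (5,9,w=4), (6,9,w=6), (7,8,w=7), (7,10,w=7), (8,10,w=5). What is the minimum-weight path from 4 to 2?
3 (path: 4 -> 3 -> 2; weights 1 + 2 = 3)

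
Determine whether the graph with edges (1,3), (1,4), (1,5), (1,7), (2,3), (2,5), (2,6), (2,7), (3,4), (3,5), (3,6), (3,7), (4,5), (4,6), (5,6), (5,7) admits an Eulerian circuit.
Yes (the graph is connected and all 7 vertices have even degree)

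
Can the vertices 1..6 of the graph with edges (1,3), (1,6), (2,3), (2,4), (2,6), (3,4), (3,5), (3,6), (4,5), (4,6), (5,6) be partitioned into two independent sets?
No (odd cycle of length 3: 6 -> 1 -> 3 -> 6)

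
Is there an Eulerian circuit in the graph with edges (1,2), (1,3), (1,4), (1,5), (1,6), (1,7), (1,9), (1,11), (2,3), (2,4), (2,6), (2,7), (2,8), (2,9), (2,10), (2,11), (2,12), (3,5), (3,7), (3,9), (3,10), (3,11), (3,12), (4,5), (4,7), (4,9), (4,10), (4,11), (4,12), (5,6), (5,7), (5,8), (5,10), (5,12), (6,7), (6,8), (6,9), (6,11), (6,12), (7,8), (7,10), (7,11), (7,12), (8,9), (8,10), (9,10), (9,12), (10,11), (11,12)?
Yes (the graph is connected and all 12 vertices have even degree)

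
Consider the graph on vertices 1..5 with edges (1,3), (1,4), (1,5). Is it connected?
No, it has 2 components: {1, 3, 4, 5}, {2}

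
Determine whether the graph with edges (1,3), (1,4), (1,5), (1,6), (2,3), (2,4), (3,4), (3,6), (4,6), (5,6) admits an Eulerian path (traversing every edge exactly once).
Yes — and in fact it has an Eulerian circuit (the graph is connected and all 6 vertices have even degree)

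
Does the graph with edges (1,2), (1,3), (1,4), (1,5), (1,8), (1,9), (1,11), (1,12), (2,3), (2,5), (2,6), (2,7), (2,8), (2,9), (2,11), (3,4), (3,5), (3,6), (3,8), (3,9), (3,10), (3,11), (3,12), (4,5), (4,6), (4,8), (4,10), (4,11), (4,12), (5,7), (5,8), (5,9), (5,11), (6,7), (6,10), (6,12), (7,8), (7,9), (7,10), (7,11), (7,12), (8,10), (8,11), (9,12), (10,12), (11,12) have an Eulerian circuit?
Yes (the graph is connected and all 12 vertices have even degree)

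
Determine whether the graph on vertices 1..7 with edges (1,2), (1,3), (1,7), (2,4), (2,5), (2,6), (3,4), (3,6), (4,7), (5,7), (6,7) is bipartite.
Yes. Partition: {1, 4, 5, 6}, {2, 3, 7}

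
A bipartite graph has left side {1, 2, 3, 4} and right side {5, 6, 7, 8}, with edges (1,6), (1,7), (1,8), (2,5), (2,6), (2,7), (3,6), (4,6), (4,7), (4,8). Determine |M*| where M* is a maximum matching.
4 (matching: (1,8), (2,5), (3,6), (4,7); upper bound min(|L|,|R|) = min(4,4) = 4)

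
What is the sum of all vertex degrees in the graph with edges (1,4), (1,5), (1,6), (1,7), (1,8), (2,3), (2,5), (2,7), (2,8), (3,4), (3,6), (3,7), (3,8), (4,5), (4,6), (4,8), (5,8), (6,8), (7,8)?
38 (handshake: sum of degrees = 2|E| = 2 x 19 = 38)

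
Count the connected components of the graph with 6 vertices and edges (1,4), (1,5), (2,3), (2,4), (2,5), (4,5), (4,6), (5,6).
1 (components: {1, 2, 3, 4, 5, 6})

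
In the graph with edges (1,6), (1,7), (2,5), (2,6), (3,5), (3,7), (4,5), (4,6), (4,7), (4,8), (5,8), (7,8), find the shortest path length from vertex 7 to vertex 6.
2 (path: 7 -> 4 -> 6, 2 edges)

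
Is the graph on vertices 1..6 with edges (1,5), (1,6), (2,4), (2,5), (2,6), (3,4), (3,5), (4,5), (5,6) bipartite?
No (odd cycle of length 3: 6 -> 1 -> 5 -> 6)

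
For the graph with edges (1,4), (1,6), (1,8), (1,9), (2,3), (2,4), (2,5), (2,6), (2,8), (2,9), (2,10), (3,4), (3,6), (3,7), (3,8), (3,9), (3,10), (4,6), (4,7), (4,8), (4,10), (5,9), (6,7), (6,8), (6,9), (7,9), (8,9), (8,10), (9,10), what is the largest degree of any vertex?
8 (attained at vertex 9)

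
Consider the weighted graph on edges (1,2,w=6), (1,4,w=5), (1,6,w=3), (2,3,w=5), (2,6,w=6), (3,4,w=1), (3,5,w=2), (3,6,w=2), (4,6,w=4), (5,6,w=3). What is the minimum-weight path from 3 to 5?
2 (path: 3 -> 5; weights 2 = 2)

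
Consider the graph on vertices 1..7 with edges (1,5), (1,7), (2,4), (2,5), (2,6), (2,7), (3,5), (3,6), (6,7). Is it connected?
Yes (BFS from 1 visits [1, 5, 7, 2, 3, 6, 4] — all 7 vertices reached)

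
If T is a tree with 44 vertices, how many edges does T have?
43 (A tree on V vertices has V - 1 edges, so 44 - 1 = 43)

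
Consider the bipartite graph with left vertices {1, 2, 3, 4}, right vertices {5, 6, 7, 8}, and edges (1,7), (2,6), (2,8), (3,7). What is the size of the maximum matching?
2 (matching: (1,7), (2,8); upper bound min(|L|,|R|) = min(4,4) = 4)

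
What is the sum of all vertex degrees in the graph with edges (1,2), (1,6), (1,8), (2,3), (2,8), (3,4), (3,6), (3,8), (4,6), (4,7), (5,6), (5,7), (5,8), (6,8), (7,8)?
30 (handshake: sum of degrees = 2|E| = 2 x 15 = 30)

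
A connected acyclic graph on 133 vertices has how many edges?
132 (A tree on V vertices has V - 1 edges, so 133 - 1 = 132)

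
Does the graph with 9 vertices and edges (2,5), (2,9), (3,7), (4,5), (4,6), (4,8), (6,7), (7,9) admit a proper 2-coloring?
Yes. Partition: {1, 2, 4, 7}, {3, 5, 6, 8, 9}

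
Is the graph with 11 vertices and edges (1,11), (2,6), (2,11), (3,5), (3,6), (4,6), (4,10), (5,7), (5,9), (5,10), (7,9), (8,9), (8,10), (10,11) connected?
Yes (BFS from 1 visits [1, 11, 2, 10, 6, 4, 5, 8, 3, 7, 9] — all 11 vertices reached)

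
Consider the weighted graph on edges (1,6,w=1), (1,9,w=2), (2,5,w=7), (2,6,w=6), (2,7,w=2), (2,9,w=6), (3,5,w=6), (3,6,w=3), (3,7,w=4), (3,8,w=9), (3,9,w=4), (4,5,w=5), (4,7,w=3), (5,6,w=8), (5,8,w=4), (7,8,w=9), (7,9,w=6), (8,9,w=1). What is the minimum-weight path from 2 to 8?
7 (path: 2 -> 9 -> 8; weights 6 + 1 = 7)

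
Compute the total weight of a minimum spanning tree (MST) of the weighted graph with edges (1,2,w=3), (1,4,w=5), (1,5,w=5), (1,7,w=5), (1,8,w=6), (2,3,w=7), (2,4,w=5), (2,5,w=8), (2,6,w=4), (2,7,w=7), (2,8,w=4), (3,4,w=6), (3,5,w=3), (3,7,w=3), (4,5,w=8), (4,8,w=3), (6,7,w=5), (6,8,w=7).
25 (MST edges: (1,2,w=3), (1,7,w=5), (2,6,w=4), (2,8,w=4), (3,5,w=3), (3,7,w=3), (4,8,w=3); sum of weights 3 + 5 + 4 + 4 + 3 + 3 + 3 = 25)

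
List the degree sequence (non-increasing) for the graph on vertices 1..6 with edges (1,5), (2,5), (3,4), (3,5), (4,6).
[3, 2, 2, 1, 1, 1] (degrees: deg(1)=1, deg(2)=1, deg(3)=2, deg(4)=2, deg(5)=3, deg(6)=1)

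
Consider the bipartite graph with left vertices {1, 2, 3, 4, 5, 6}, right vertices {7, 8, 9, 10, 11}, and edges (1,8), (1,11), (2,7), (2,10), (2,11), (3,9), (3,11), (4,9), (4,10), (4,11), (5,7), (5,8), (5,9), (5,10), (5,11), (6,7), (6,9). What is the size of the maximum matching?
5 (matching: (1,11), (2,10), (3,9), (5,8), (6,7); upper bound min(|L|,|R|) = min(6,5) = 5)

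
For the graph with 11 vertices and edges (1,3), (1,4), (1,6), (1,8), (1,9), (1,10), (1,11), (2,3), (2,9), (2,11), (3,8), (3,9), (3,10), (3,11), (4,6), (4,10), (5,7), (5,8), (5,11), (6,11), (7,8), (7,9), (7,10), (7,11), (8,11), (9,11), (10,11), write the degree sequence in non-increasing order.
[9, 7, 6, 5, 5, 5, 5, 3, 3, 3, 3] (degrees: deg(1)=7, deg(2)=3, deg(3)=6, deg(4)=3, deg(5)=3, deg(6)=3, deg(7)=5, deg(8)=5, deg(9)=5, deg(10)=5, deg(11)=9)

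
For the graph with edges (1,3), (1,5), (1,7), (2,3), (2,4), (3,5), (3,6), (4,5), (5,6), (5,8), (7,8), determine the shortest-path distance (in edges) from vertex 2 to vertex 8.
3 (path: 2 -> 4 -> 5 -> 8, 3 edges)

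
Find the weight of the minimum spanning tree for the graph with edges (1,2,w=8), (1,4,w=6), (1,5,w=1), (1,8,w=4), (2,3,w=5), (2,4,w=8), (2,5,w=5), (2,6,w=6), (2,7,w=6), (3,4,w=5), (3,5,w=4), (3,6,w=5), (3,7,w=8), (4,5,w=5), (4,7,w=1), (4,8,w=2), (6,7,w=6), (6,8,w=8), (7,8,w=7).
22 (MST edges: (1,5,w=1), (1,8,w=4), (2,3,w=5), (3,5,w=4), (3,6,w=5), (4,7,w=1), (4,8,w=2); sum of weights 1 + 4 + 5 + 4 + 5 + 1 + 2 = 22)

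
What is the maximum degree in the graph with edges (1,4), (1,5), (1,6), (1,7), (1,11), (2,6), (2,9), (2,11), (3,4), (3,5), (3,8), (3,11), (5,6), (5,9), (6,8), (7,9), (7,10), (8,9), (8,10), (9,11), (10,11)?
5 (attained at vertices 1, 9, 11)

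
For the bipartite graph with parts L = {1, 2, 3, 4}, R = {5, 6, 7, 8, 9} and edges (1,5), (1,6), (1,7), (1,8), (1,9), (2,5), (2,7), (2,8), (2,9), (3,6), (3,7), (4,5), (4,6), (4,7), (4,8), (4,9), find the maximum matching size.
4 (matching: (1,9), (2,8), (3,7), (4,6); upper bound min(|L|,|R|) = min(4,5) = 4)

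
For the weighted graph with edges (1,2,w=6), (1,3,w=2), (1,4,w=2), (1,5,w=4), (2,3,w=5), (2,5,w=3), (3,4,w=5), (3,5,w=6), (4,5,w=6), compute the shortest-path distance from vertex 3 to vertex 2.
5 (path: 3 -> 2; weights 5 = 5)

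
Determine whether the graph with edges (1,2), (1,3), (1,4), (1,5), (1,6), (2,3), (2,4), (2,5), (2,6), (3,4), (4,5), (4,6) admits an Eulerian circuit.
No (6 vertices have odd degree: {1, 2, 3, 4, 5, 6}; Eulerian circuit requires 0)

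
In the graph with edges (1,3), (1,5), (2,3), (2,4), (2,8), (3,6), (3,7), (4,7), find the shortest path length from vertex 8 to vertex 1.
3 (path: 8 -> 2 -> 3 -> 1, 3 edges)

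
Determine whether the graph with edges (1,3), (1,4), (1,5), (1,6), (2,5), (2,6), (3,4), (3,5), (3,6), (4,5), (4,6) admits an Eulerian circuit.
Yes (the graph is connected and all 6 vertices have even degree)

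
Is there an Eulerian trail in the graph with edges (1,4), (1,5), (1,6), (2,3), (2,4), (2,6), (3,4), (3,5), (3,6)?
No (4 vertices have odd degree: {1, 2, 4, 6}; Eulerian path requires 0 or 2)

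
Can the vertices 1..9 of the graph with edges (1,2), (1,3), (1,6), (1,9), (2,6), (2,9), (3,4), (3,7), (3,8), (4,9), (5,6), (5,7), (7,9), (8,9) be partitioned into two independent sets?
No (odd cycle of length 3: 9 -> 1 -> 2 -> 9)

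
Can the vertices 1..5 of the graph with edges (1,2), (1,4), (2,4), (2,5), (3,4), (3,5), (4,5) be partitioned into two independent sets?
No (odd cycle of length 3: 4 -> 1 -> 2 -> 4)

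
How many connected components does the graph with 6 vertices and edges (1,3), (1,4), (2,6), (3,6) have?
2 (components: {1, 2, 3, 4, 6}, {5})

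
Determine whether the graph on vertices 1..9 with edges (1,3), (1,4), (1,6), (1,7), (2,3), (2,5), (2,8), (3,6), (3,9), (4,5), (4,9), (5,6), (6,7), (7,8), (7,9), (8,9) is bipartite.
No (odd cycle of length 3: 7 -> 1 -> 6 -> 7)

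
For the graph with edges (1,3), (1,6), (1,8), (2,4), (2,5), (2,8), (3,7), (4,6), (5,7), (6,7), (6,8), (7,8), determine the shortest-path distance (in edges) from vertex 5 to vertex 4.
2 (path: 5 -> 2 -> 4, 2 edges)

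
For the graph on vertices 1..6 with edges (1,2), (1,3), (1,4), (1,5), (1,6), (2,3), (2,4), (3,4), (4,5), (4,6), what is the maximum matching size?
3 (matching: (1,5), (2,3), (4,6); upper bound floor(n/2) = floor(6/2) = 3)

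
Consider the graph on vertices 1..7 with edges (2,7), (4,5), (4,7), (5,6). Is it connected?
No, it has 3 components: {1}, {2, 4, 5, 6, 7}, {3}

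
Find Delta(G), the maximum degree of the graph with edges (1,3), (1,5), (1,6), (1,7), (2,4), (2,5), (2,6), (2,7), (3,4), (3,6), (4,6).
4 (attained at vertices 1, 2, 6)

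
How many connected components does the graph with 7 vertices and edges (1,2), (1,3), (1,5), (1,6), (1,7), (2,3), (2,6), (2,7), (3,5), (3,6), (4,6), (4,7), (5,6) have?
1 (components: {1, 2, 3, 4, 5, 6, 7})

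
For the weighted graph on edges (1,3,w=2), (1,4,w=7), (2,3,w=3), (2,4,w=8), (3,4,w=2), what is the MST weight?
7 (MST edges: (1,3,w=2), (2,3,w=3), (3,4,w=2); sum of weights 2 + 3 + 2 = 7)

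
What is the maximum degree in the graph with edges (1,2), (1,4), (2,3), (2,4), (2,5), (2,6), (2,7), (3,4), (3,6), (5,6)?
6 (attained at vertex 2)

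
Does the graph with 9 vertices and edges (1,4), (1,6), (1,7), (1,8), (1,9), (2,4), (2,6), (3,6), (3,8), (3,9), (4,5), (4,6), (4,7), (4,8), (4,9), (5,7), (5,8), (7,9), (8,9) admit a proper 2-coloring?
No (odd cycle of length 3: 6 -> 1 -> 4 -> 6)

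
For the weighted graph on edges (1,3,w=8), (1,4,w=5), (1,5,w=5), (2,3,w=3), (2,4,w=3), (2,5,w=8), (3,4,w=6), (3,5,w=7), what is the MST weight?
16 (MST edges: (1,4,w=5), (1,5,w=5), (2,3,w=3), (2,4,w=3); sum of weights 5 + 5 + 3 + 3 = 16)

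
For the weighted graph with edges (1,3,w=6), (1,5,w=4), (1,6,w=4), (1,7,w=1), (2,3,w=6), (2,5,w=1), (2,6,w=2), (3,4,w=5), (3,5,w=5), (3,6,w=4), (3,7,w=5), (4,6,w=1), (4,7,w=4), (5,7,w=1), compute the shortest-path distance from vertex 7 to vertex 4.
4 (path: 7 -> 4; weights 4 = 4)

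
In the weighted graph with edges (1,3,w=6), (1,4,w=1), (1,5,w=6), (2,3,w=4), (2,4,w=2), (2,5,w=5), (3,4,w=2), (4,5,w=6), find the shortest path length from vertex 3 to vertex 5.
8 (path: 3 -> 4 -> 5; weights 2 + 6 = 8)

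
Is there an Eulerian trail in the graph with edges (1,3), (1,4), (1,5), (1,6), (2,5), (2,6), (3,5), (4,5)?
Yes — and in fact it has an Eulerian circuit (the graph is connected and all 6 vertices have even degree)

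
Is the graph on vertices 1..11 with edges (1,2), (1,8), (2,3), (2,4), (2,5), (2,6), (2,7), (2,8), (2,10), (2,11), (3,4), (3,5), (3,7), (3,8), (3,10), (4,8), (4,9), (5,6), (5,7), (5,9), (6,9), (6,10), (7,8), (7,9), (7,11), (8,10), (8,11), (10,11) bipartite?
No (odd cycle of length 3: 8 -> 1 -> 2 -> 8)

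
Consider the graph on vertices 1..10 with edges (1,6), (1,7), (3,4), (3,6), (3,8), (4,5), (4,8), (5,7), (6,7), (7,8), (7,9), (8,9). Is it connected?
No, it has 3 components: {1, 3, 4, 5, 6, 7, 8, 9}, {2}, {10}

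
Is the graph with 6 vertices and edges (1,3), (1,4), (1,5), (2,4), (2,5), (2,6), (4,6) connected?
Yes (BFS from 1 visits [1, 3, 4, 5, 2, 6] — all 6 vertices reached)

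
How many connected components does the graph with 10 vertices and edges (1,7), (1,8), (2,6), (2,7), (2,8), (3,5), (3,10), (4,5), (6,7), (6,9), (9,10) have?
1 (components: {1, 2, 3, 4, 5, 6, 7, 8, 9, 10})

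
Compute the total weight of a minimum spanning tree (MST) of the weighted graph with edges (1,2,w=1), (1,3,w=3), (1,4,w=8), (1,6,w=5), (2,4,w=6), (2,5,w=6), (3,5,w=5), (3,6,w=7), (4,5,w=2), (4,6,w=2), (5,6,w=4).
13 (MST edges: (1,2,w=1), (1,3,w=3), (1,6,w=5), (4,5,w=2), (4,6,w=2); sum of weights 1 + 3 + 5 + 2 + 2 = 13)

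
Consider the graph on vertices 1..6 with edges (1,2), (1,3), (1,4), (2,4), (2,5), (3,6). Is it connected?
Yes (BFS from 1 visits [1, 2, 3, 4, 5, 6] — all 6 vertices reached)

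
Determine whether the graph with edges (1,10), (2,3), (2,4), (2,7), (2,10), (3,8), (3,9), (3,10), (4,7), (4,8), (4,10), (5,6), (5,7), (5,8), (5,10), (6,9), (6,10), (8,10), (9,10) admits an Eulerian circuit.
No (4 vertices have odd degree: {1, 6, 7, 9}; Eulerian circuit requires 0)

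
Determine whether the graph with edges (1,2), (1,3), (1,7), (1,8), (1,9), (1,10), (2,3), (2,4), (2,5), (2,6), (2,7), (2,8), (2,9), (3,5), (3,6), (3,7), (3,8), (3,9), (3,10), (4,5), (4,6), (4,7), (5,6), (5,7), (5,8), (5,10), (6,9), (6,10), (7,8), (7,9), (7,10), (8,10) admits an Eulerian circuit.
No (2 vertices have odd degree: {5, 9}; Eulerian circuit requires 0)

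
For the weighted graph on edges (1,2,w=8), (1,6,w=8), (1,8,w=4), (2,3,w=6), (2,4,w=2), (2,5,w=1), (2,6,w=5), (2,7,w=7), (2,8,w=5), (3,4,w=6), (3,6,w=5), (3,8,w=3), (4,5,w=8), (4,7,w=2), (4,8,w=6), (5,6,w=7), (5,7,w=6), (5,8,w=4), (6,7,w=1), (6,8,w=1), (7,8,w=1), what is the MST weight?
14 (MST edges: (1,8,w=4), (2,4,w=2), (2,5,w=1), (3,8,w=3), (4,7,w=2), (6,7,w=1), (6,8,w=1); sum of weights 4 + 2 + 1 + 3 + 2 + 1 + 1 = 14)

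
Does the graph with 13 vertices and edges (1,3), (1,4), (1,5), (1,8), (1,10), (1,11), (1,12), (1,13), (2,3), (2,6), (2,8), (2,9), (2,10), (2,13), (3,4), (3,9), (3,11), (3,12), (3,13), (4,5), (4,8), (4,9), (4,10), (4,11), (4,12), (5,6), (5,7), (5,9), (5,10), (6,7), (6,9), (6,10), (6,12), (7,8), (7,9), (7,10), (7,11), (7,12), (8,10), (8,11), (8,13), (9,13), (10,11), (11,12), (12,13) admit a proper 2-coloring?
No (odd cycle of length 3: 3 -> 1 -> 4 -> 3)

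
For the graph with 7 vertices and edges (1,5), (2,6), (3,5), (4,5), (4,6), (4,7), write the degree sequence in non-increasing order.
[3, 3, 2, 1, 1, 1, 1] (degrees: deg(1)=1, deg(2)=1, deg(3)=1, deg(4)=3, deg(5)=3, deg(6)=2, deg(7)=1)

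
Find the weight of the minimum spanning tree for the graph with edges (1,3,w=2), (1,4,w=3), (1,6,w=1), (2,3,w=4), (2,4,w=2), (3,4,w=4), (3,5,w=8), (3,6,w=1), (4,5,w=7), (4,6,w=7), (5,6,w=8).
14 (MST edges: (1,4,w=3), (1,6,w=1), (2,4,w=2), (3,6,w=1), (4,5,w=7); sum of weights 3 + 1 + 2 + 1 + 7 = 14)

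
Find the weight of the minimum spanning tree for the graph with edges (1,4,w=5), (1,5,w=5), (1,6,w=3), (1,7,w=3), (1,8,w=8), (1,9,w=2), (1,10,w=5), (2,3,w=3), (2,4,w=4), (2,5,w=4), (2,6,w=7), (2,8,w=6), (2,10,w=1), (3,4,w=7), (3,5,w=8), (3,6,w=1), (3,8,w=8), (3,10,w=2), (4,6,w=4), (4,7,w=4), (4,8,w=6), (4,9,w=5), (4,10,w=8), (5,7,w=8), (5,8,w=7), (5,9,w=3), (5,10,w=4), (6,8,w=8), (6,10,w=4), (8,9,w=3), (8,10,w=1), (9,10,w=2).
19 (MST edges: (1,7,w=3), (1,9,w=2), (2,4,w=4), (2,10,w=1), (3,6,w=1), (3,10,w=2), (5,9,w=3), (8,10,w=1), (9,10,w=2); sum of weights 3 + 2 + 4 + 1 + 1 + 2 + 3 + 1 + 2 = 19)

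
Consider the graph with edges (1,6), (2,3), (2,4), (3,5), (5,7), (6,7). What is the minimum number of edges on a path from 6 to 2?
4 (path: 6 -> 7 -> 5 -> 3 -> 2, 4 edges)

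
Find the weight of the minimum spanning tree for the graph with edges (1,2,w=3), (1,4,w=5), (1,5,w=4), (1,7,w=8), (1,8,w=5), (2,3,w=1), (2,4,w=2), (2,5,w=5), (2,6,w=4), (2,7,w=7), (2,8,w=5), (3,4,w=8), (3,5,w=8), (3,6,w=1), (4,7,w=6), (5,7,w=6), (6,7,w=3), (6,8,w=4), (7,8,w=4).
18 (MST edges: (1,2,w=3), (1,5,w=4), (2,3,w=1), (2,4,w=2), (3,6,w=1), (6,7,w=3), (6,8,w=4); sum of weights 3 + 4 + 1 + 2 + 1 + 3 + 4 = 18)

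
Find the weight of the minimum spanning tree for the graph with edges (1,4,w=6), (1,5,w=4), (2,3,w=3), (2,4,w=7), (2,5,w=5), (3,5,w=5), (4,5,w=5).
17 (MST edges: (1,5,w=4), (2,3,w=3), (2,5,w=5), (4,5,w=5); sum of weights 4 + 3 + 5 + 5 = 17)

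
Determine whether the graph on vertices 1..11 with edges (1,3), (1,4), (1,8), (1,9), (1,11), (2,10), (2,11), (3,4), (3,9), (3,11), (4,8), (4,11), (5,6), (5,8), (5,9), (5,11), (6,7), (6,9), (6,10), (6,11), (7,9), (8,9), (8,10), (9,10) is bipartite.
No (odd cycle of length 3: 9 -> 1 -> 8 -> 9)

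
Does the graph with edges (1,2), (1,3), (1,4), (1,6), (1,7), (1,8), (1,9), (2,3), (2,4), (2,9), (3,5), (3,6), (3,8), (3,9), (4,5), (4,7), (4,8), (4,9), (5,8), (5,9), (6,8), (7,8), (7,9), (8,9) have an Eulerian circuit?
No (4 vertices have odd degree: {1, 6, 8, 9}; Eulerian circuit requires 0)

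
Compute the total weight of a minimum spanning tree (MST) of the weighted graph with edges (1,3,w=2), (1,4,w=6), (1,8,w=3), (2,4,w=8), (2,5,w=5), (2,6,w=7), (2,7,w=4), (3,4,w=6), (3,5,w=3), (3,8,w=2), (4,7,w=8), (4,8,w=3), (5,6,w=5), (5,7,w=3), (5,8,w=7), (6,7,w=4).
21 (MST edges: (1,3,w=2), (2,7,w=4), (3,5,w=3), (3,8,w=2), (4,8,w=3), (5,7,w=3), (6,7,w=4); sum of weights 2 + 4 + 3 + 2 + 3 + 3 + 4 = 21)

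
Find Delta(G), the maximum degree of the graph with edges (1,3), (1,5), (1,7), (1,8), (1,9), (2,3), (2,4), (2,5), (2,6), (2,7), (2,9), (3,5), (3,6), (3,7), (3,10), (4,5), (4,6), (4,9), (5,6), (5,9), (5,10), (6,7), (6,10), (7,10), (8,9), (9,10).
7 (attained at vertex 5)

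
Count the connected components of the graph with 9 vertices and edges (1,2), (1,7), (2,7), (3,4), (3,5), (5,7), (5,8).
3 (components: {1, 2, 3, 4, 5, 7, 8}, {6}, {9})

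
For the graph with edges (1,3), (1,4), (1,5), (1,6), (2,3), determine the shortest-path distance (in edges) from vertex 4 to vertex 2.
3 (path: 4 -> 1 -> 3 -> 2, 3 edges)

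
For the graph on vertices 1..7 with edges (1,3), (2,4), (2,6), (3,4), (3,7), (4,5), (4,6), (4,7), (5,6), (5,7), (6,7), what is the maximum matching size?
3 (matching: (1,3), (4,7), (5,6); upper bound floor(n/2) = floor(7/2) = 3)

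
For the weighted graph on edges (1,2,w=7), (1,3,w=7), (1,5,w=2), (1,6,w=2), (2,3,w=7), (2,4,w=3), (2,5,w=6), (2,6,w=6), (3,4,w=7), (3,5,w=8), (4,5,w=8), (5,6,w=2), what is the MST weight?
20 (MST edges: (1,3,w=7), (1,5,w=2), (1,6,w=2), (2,4,w=3), (2,5,w=6); sum of weights 7 + 2 + 2 + 3 + 6 = 20)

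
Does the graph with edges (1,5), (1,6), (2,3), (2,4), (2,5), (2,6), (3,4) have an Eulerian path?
Yes — and in fact it has an Eulerian circuit (the graph is connected and all 6 vertices have even degree)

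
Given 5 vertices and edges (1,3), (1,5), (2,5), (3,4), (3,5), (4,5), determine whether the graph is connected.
Yes (BFS from 1 visits [1, 3, 5, 4, 2] — all 5 vertices reached)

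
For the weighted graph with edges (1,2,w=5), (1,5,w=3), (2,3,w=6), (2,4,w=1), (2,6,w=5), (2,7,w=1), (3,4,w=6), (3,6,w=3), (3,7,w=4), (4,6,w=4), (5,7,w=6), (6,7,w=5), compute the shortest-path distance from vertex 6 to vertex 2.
5 (path: 6 -> 2; weights 5 = 5)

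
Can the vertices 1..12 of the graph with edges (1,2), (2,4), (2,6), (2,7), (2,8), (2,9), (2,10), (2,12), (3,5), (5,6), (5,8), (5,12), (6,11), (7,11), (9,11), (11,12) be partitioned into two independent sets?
Yes. Partition: {1, 3, 4, 6, 7, 8, 9, 10, 12}, {2, 5, 11}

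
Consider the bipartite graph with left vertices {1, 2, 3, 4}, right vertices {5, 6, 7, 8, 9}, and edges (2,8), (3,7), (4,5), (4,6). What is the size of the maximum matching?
3 (matching: (2,8), (3,7), (4,6); upper bound min(|L|,|R|) = min(4,5) = 4)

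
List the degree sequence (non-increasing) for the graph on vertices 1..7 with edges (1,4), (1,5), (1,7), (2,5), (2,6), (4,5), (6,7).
[3, 3, 2, 2, 2, 2, 0] (degrees: deg(1)=3, deg(2)=2, deg(3)=0, deg(4)=2, deg(5)=3, deg(6)=2, deg(7)=2)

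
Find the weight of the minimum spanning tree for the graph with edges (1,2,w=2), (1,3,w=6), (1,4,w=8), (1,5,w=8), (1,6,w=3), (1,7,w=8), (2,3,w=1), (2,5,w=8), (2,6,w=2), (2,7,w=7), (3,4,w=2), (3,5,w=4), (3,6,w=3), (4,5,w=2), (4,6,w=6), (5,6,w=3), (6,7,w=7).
16 (MST edges: (1,2,w=2), (2,3,w=1), (2,6,w=2), (2,7,w=7), (3,4,w=2), (4,5,w=2); sum of weights 2 + 1 + 2 + 7 + 2 + 2 = 16)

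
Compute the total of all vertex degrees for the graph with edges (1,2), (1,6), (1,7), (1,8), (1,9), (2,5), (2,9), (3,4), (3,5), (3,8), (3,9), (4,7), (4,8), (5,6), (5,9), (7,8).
32 (handshake: sum of degrees = 2|E| = 2 x 16 = 32)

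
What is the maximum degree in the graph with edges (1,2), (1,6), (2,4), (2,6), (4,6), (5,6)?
4 (attained at vertex 6)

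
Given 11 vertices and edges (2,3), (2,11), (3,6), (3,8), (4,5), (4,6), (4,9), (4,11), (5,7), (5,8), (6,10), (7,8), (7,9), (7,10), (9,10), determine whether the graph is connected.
No, it has 2 components: {1}, {2, 3, 4, 5, 6, 7, 8, 9, 10, 11}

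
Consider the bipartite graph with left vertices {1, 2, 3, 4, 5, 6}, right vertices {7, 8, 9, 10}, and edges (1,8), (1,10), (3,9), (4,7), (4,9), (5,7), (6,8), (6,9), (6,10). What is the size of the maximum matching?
4 (matching: (1,10), (3,9), (4,7), (6,8); upper bound min(|L|,|R|) = min(6,4) = 4)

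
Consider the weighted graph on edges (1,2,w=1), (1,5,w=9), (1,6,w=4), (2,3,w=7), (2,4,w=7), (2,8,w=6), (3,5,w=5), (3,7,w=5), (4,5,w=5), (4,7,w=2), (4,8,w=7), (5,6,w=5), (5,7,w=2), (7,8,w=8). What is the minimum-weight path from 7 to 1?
10 (path: 7 -> 4 -> 2 -> 1; weights 2 + 7 + 1 = 10)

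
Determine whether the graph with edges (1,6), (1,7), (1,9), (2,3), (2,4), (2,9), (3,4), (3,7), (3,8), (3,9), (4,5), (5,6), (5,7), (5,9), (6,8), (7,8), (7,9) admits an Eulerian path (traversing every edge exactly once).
No (8 vertices have odd degree: {1, 2, 3, 4, 6, 7, 8, 9}; Eulerian path requires 0 or 2)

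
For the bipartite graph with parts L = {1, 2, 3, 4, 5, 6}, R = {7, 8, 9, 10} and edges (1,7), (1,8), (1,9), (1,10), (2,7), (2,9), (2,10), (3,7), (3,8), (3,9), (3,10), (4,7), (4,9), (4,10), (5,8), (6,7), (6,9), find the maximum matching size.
4 (matching: (1,10), (2,9), (3,8), (4,7); upper bound min(|L|,|R|) = min(6,4) = 4)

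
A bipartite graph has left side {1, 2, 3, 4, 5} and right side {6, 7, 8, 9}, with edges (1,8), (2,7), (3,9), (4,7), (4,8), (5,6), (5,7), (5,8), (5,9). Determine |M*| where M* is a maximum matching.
4 (matching: (1,8), (2,7), (3,9), (5,6); upper bound min(|L|,|R|) = min(5,4) = 4)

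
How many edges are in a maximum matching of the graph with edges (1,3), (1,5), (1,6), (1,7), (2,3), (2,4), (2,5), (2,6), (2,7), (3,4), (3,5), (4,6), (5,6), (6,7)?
3 (matching: (1,5), (2,4), (6,7); upper bound floor(n/2) = floor(7/2) = 3)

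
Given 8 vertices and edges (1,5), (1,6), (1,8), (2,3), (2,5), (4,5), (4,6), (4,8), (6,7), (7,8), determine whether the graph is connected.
Yes (BFS from 1 visits [1, 5, 6, 8, 2, 4, 7, 3] — all 8 vertices reached)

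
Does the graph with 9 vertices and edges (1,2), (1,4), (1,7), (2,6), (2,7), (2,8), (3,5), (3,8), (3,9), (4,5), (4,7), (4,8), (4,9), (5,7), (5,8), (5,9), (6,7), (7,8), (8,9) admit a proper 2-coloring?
No (odd cycle of length 3: 2 -> 1 -> 7 -> 2)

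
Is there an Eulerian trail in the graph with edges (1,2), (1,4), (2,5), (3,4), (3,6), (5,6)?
Yes — and in fact it has an Eulerian circuit (the graph is connected and all 6 vertices have even degree)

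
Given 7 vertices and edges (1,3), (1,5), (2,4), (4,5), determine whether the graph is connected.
No, it has 3 components: {1, 2, 3, 4, 5}, {6}, {7}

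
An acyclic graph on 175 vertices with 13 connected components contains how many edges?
162 (Each of the 13 component trees on V_i vertices has V_i - 1 edges; summing gives V - C = 175 - 13 = 162)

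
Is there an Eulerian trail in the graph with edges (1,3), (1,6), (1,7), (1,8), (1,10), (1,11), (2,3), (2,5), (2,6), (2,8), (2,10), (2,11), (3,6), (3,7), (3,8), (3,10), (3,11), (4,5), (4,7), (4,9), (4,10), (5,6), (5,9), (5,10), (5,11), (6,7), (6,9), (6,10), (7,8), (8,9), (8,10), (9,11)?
No (6 vertices have odd degree: {3, 6, 7, 9, 10, 11}; Eulerian path requires 0 or 2)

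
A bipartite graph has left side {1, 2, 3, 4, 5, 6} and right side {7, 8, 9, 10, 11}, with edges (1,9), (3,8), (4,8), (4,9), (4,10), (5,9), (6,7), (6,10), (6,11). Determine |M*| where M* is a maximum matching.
4 (matching: (1,9), (3,8), (4,10), (6,11); upper bound min(|L|,|R|) = min(6,5) = 5)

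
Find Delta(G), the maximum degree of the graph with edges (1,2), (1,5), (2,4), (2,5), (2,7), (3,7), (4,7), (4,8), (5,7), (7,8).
5 (attained at vertex 7)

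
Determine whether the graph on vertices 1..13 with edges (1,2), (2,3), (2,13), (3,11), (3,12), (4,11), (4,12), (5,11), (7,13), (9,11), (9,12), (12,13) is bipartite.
Yes. Partition: {1, 3, 4, 5, 6, 8, 9, 10, 13}, {2, 7, 11, 12}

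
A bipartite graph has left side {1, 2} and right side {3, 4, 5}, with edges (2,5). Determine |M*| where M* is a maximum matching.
1 (matching: (2,5); upper bound min(|L|,|R|) = min(2,3) = 2)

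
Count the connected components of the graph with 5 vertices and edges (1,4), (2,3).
3 (components: {1, 4}, {2, 3}, {5})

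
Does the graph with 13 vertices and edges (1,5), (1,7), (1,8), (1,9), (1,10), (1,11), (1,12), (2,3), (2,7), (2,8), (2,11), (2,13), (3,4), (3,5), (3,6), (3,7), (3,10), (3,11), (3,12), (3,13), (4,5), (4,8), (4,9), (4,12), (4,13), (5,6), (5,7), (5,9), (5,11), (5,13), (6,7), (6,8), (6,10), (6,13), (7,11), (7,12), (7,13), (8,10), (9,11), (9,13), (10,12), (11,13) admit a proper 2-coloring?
No (odd cycle of length 3: 11 -> 1 -> 5 -> 11)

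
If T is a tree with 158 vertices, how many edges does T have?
157 (A tree on V vertices has V - 1 edges, so 158 - 1 = 157)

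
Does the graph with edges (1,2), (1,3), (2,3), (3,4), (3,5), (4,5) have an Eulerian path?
Yes — and in fact it has an Eulerian circuit (the graph is connected and all 5 vertices have even degree)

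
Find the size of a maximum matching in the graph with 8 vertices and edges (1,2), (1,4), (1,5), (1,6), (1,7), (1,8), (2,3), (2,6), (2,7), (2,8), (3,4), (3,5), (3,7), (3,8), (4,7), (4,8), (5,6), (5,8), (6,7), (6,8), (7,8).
4 (matching: (1,4), (2,7), (3,8), (5,6); upper bound floor(n/2) = floor(8/2) = 4)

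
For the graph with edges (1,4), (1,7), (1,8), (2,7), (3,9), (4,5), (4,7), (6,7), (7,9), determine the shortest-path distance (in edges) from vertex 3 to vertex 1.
3 (path: 3 -> 9 -> 7 -> 1, 3 edges)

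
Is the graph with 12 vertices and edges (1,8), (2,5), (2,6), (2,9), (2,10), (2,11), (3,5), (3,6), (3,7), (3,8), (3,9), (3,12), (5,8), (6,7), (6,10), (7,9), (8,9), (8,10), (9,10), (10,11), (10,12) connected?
No, it has 2 components: {1, 2, 3, 5, 6, 7, 8, 9, 10, 11, 12}, {4}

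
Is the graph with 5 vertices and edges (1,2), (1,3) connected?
No, it has 3 components: {1, 2, 3}, {4}, {5}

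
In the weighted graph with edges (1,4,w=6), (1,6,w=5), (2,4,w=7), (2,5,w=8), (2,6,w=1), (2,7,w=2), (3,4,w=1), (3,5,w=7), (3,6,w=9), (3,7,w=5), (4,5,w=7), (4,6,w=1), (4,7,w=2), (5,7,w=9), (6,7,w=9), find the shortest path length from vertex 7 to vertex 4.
2 (path: 7 -> 4; weights 2 = 2)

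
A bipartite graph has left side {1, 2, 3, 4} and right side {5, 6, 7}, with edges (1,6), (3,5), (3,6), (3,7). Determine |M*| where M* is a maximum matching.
2 (matching: (1,6), (3,7); upper bound min(|L|,|R|) = min(4,3) = 3)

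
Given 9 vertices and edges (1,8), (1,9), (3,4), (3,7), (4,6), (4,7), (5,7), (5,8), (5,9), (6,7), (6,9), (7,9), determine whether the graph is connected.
No, it has 2 components: {1, 3, 4, 5, 6, 7, 8, 9}, {2}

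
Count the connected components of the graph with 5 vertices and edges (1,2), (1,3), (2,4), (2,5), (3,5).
1 (components: {1, 2, 3, 4, 5})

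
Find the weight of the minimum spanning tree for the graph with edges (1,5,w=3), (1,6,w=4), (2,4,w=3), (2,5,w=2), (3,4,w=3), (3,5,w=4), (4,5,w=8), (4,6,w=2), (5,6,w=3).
13 (MST edges: (1,5,w=3), (2,4,w=3), (2,5,w=2), (3,4,w=3), (4,6,w=2); sum of weights 3 + 3 + 2 + 3 + 2 = 13)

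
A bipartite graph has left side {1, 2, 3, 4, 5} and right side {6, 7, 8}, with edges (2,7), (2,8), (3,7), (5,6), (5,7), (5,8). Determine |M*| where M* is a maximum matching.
3 (matching: (2,8), (3,7), (5,6); upper bound min(|L|,|R|) = min(5,3) = 3)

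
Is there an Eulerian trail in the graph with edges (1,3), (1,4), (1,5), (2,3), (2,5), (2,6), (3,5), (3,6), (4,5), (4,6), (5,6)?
No (4 vertices have odd degree: {1, 2, 4, 5}; Eulerian path requires 0 or 2)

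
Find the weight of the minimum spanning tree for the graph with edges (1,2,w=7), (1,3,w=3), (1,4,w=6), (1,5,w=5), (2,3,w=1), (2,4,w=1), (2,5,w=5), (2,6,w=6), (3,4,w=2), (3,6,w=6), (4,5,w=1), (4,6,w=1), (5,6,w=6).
7 (MST edges: (1,3,w=3), (2,3,w=1), (2,4,w=1), (4,5,w=1), (4,6,w=1); sum of weights 3 + 1 + 1 + 1 + 1 = 7)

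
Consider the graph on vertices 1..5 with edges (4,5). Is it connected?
No, it has 4 components: {1}, {2}, {3}, {4, 5}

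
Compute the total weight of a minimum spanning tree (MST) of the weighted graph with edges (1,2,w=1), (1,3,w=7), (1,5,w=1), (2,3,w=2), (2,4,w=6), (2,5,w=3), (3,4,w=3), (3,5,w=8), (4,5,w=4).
7 (MST edges: (1,2,w=1), (1,5,w=1), (2,3,w=2), (3,4,w=3); sum of weights 1 + 1 + 2 + 3 = 7)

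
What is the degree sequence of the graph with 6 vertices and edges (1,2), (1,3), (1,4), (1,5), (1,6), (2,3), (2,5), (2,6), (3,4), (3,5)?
[5, 4, 4, 3, 2, 2] (degrees: deg(1)=5, deg(2)=4, deg(3)=4, deg(4)=2, deg(5)=3, deg(6)=2)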